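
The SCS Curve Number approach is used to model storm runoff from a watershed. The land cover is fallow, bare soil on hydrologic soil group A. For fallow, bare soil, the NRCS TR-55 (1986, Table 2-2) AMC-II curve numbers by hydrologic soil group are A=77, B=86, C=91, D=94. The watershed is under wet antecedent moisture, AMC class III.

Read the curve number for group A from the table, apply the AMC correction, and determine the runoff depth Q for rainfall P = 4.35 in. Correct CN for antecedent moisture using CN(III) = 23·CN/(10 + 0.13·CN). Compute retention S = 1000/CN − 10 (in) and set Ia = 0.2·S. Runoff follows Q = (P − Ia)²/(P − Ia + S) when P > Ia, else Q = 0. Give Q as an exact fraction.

NRCS table: fallow, bare soil, soil group A → CN(II) = 77
Wet (AMC III): CN(III) = 23·77/(10 + 0.13·77) = 1771/(2001/100) = 7700/87 ≈ 88.506
Max retention: S = 1000/(7700/87) − 10 = 100/77 in (≈ 1.299 in)
Ia = 0.2·(100/77) = 20/77 in ≈ 0.260 in
Since P=4.350 > Ia=0.260: effective rainfall P−Ia = 6299/1540 in
Q = (6299/1540)²/((6299/1540) + 100/77) = (39677401/2371600)/(8299/1540) = 39677401/12780460 in ≈ 3.105 in

Q = 39677401/12780460 in ≈ 3.105 in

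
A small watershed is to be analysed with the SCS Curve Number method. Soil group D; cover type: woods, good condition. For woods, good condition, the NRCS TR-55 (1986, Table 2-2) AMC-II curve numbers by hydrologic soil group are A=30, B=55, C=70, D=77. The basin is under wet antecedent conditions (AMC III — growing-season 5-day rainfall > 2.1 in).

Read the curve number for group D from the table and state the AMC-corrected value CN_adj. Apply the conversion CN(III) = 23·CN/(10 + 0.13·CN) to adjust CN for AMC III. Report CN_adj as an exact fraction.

NRCS table: woods, good condition, soil group D → CN(II) = 77
Wet (AMC III): CN(III) = 23·77/(10 + 0.13·77) = 1771/(2001/100) = 7700/87 ≈ 88.506

CN_adj = 7700/87 ≈ 88.506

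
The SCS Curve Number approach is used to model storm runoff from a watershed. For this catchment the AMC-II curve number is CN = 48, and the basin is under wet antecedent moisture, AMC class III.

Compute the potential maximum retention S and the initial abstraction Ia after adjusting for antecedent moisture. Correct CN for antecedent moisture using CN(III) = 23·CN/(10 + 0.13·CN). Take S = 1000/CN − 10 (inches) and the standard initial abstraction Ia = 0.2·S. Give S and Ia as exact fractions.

CN(III) from CN(II)=48: (23·48)/(10 + 0.13·48) = 13800/203 ≈ 67.980
Max retention: S = 1000/(13800/203) − 10 = 325/69 in (≈ 4.710 in)
Initial abstraction Ia = S/5 = (325/69)/5 = 65/69 ≈ 0.942 in

S = 325/69 in ≈ 4.710 in; Ia = 65/69 in ≈ 0.942 in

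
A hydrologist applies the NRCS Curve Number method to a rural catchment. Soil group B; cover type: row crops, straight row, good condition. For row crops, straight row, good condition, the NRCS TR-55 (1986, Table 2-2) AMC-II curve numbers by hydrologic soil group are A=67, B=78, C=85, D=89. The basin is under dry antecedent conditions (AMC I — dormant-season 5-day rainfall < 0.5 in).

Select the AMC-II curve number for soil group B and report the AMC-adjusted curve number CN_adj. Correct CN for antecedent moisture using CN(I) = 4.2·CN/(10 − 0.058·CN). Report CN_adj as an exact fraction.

NRCS table: row crops, straight row, good condition, soil group B → CN(II) = 78
CN(I) from CN(II)=78: (4.2·78)/(10 − 0.058·78) = 81900/1369 ≈ 59.825

CN_adj = 81900/1369 ≈ 59.825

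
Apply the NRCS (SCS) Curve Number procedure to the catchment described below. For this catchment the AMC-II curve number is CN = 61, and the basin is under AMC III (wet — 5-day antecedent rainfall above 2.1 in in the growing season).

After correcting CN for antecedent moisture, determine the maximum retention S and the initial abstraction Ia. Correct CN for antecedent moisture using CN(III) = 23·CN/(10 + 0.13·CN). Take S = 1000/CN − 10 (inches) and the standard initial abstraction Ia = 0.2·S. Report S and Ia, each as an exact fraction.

Wet (AMC III): CN(III) = 23·61/(10 + 0.13·61) = 1403/(1793/100) = 140300/1793 ≈ 78.249
Retention S: 1000/CN − 10 with CN=78.249 → S = 3900/1403 ≈ 2.780 in
Initial abstraction Ia = S/5 = (3900/1403)/5 = 780/1403 ≈ 0.556 in

S = 3900/1403 in ≈ 2.780 in; Ia = 780/1403 in ≈ 0.556 in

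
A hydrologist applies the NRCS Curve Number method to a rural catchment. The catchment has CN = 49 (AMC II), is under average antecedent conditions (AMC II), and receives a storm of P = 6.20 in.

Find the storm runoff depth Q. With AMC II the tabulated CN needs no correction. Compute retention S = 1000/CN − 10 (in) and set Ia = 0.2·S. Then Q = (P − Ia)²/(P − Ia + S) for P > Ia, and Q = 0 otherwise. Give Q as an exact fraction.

Q = 1018081/871955 in ≈ 1.168 in

AMC II — tabulated CN = 49 applies directly.
Max retention: S = 1000/49 − 10 = 510/49 in (≈ 10.408 in)
Ia = 0.2S: 0.2·10.408 = 2.082 in (exactly 102/49)
Since P=6.200 > Ia=2.082: effective rainfall P−Ia = 1009/245 in
Q = (1009/245)²/((1009/245) + 510/49) = (1018081/60025)/(3559/245) = 1018081/871955 in ≈ 1.168 in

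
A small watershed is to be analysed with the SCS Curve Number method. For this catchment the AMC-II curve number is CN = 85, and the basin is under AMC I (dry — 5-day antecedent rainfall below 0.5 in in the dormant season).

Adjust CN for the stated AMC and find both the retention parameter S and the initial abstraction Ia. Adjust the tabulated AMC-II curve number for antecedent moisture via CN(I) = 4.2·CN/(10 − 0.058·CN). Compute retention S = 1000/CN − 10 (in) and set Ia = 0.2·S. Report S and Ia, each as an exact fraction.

Adjust CN=85 to AMC I: 4.2·85/(10 − 0.058·85) → 357 ÷ (507/100) = 11900/169 ≈ 70.414
Max retention: S = 1000/(11900/169) − 10 = 500/119 in (≈ 4.202 in)
Ia = 0.2S: 0.2·4.202 = 0.840 in (exactly 100/119)

S = 500/119 in ≈ 4.202 in; Ia = 100/119 in ≈ 0.840 in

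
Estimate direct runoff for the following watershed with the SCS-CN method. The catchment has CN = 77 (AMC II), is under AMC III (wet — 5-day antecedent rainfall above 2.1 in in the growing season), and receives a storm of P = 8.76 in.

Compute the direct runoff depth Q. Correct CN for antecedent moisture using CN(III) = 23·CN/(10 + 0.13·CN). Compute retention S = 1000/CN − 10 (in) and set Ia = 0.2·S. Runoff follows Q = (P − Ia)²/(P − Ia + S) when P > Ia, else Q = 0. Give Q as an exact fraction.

Q = 267747769/36311275 in ≈ 7.374 in

Wet (AMC III): CN(III) = 23·77/(10 + 0.13·77) = 1771/(2001/100) = 7700/87 ≈ 88.506
Max retention: S = 1000/(7700/87) − 10 = 100/77 in (≈ 1.299 in)
Ia = 0.2·(100/77) = 20/77 in ≈ 0.260 in
Excess rainfall: 8.760 − 0.260 = 8.500 in; P > Ia so Q > 0
Runoff Q = (P−Ia)²/(P−Ia+S) = (8.500)²/(8.500+1.299) = 267747769/36311275 ≈ 7.374 in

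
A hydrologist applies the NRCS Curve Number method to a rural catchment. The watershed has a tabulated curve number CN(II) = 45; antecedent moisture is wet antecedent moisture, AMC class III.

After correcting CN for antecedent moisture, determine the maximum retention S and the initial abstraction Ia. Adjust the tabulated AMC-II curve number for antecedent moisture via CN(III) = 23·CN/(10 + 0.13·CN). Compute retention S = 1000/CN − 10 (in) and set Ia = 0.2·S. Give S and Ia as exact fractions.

S = 1100/207 in ≈ 5.314 in; Ia = 220/207 in ≈ 1.063 in

Wet (AMC III): CN(III) = 23·45/(10 + 0.13·45) = 1035/(317/20) = 20700/317 ≈ 65.300
S = 1000/(20700/317) − 10 = 1100/207 in ≈ 5.314 in
Ia = 0.2S: 0.2·5.314 = 1.063 in (exactly 220/207)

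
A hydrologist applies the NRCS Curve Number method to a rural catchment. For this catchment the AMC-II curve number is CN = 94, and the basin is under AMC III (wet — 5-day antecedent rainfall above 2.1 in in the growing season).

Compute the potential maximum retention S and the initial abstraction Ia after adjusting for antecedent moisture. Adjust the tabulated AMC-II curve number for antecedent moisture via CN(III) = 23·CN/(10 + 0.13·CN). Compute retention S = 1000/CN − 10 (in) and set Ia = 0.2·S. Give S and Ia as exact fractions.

Wet (AMC III): CN(III) = 23·94/(10 + 0.13·94) = 2162/(1111/50) = 108100/1111 ≈ 97.300
Max retention: S = 1000/(108100/1111) − 10 = 300/1081 in (≈ 0.278 in)
Initial abstraction Ia = S/5 = (300/1081)/5 = 60/1081 ≈ 0.056 in

S = 300/1081 in ≈ 0.278 in; Ia = 60/1081 in ≈ 0.056 in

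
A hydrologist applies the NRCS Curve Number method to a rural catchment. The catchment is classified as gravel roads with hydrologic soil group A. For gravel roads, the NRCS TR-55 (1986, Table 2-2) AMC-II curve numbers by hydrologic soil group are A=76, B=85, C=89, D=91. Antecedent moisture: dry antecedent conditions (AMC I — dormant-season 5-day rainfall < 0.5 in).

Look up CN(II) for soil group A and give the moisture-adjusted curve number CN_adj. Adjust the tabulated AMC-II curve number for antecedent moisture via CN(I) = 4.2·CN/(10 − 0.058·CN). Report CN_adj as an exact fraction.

CN_adj = 13300/233 ≈ 57.082

NRCS table: gravel roads, soil group A → CN(II) = 76
Adjust CN=76 to AMC I: 4.2·76/(10 − 0.058·76) → (1596/5) ÷ (699/125) = 13300/233 ≈ 57.082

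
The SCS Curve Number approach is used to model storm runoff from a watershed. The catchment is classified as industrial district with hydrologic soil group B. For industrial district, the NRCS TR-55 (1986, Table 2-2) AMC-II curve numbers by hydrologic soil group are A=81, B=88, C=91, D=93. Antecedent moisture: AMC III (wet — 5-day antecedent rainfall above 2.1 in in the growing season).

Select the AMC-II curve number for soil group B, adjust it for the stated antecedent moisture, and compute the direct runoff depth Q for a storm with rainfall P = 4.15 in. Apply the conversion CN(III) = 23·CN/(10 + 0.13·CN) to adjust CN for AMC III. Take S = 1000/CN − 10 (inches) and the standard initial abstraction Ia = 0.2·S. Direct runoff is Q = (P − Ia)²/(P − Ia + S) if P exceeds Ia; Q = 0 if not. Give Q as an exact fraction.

Q = 416119201/118398940 in ≈ 3.515 in

NRCS table: industrial district, soil group B → CN(II) = 88
CN(III) from CN(II)=88: (23·88)/(10 + 0.13·88) = 6325/67 ≈ 94.403
Retention S: 1000/CN − 10 with CN=94.403 → S = 150/253 ≈ 0.593 in
Ia = 0.2·(150/253) = 30/253 in ≈ 0.119 in
P − Ia = 4.150 − 0.119 = 20399/5060 ≈ 4.031 in (> 0, runoff occurs)
Runoff Q = (P−Ia)²/(P−Ia+S) = (4.031)²/(4.031+0.593) = 416119201/118398940 ≈ 3.515 in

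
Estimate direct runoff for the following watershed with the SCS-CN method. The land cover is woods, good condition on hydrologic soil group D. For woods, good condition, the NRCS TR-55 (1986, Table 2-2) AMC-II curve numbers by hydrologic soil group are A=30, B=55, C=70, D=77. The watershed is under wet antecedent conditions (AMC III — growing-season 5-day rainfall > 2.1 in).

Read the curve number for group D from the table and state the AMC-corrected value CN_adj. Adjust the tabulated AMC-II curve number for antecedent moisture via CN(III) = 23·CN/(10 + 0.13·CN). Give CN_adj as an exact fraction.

NRCS table: woods, good condition, soil group D → CN(II) = 77
Adjust CN=77 to AMC III: 23·77/(10 + 0.13·77) → 1771 ÷ (2001/100) = 7700/87 ≈ 88.506

CN_adj = 7700/87 ≈ 88.506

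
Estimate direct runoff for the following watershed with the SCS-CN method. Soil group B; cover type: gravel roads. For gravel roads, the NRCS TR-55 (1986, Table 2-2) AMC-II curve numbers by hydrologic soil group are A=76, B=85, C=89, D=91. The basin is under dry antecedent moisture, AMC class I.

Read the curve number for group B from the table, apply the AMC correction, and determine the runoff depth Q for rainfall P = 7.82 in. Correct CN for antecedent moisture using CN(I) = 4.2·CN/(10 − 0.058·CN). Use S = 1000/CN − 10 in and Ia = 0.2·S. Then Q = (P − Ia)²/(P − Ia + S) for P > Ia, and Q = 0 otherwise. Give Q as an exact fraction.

NRCS table: gravel roads, soil group B → CN(II) = 85
CN(I) from CN(II)=85: (4.2·85)/(10 − 0.058·85) = 11900/169 ≈ 70.414
S = 1000/(11900/169) − 10 = 500/119 in ≈ 4.202 in
Initial abstraction Ia = S/5 = (500/119)/5 = 100/119 ≈ 0.840 in
P − Ia = 7.820 − 0.840 = 41529/5950 ≈ 6.980 in (> 0, runoff occurs)
Q: (41529/5950)² ÷ (66529/5950) = 1724657841/395847550 in (≈ 4.357 in)

Q = 1724657841/395847550 in ≈ 4.357 in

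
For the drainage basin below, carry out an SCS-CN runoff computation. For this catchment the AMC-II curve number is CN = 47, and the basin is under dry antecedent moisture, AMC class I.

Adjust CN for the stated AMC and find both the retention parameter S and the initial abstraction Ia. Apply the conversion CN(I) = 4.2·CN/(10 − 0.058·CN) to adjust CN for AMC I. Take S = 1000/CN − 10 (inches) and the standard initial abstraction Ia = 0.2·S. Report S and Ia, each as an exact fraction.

Adjust CN=47 to AMC I: 4.2·47/(10 − 0.058·47) → (987/5) ÷ (3637/500) = 98700/3637 ≈ 27.138
S = 1000/(98700/3637) − 10 = 26500/987 in ≈ 26.849 in
Initial abstraction Ia = S/5 = (26500/987)/5 = 5300/987 ≈ 5.370 in

S = 26500/987 in ≈ 26.849 in; Ia = 5300/987 in ≈ 5.370 in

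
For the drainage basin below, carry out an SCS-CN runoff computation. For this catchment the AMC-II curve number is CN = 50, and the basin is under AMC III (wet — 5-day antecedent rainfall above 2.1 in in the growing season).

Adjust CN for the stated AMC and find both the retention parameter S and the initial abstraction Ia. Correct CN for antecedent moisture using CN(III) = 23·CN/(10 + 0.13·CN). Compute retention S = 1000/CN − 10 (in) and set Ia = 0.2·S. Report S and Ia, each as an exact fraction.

S = 100/23 in ≈ 4.348 in; Ia = 20/23 in ≈ 0.870 in

Wet (AMC III): CN(III) = 23·50/(10 + 0.13·50) = 1150/(33/2) = 2300/33 ≈ 69.697
Max retention: S = 1000/(2300/33) − 10 = 100/23 in (≈ 4.348 in)
Ia = 0.2S: 0.2·4.348 = 0.870 in (exactly 20/23)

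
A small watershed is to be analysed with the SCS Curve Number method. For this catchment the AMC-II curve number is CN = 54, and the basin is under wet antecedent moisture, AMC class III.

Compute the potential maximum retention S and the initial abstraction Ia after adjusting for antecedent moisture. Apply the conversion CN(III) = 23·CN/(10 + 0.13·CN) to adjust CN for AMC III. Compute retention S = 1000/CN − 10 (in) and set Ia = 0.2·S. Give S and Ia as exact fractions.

S = 100/27 in ≈ 3.704 in; Ia = 20/27 in ≈ 0.741 in

Wet (AMC III): CN(III) = 23·54/(10 + 0.13·54) = 1242/(851/50) = 2700/37 ≈ 72.973
Retention S: 1000/CN − 10 with CN=72.973 → S = 100/27 ≈ 3.704 in
Initial abstraction Ia = S/5 = (100/27)/5 = 20/27 ≈ 0.741 in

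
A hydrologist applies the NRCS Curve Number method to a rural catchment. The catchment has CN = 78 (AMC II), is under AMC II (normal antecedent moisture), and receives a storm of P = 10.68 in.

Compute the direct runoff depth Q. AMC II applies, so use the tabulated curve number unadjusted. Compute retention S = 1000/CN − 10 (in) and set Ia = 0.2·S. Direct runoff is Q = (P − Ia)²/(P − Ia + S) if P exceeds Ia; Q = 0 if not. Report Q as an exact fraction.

Q = 97278769/12297675 in ≈ 7.910 in

CN(II) = 78; AMC II needs no correction.
Retention S: 1000/CN − 10 with CN=78.000 → S = 110/39 ≈ 2.821 in
Ia = 0.2S: 0.2·2.821 = 0.564 in (exactly 22/39)
P − Ia = 10.680 − 0.564 = 9863/975 ≈ 10.116 in (> 0, runoff occurs)
Runoff Q = (P−Ia)²/(P−Ia+S) = (10.116)²/(10.116+2.821) = 97278769/12297675 ≈ 7.910 in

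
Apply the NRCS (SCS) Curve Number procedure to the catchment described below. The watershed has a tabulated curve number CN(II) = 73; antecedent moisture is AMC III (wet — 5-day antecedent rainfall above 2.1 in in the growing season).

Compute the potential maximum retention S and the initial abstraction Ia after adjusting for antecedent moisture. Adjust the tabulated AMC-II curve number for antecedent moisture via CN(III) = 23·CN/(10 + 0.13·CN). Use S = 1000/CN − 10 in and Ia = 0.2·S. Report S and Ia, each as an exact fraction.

CN(III) from CN(II)=73: (23·73)/(10 + 0.13·73) = 167900/1949 ≈ 86.147
Retention S: 1000/CN − 10 with CN=86.147 → S = 2700/1679 ≈ 1.608 in
Initial abstraction Ia = S/5 = (2700/1679)/5 = 540/1679 ≈ 0.322 in

S = 2700/1679 in ≈ 1.608 in; Ia = 540/1679 in ≈ 0.322 in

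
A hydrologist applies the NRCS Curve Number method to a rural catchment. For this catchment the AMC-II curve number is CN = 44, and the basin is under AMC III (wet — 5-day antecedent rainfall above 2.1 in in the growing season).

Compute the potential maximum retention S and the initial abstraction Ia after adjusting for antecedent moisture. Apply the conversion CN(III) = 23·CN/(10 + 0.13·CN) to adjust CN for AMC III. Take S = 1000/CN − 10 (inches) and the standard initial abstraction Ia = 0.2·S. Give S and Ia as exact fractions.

Adjust CN=44 to AMC III: 23·44/(10 + 0.13·44) → 1012 ÷ (393/25) = 25300/393 ≈ 64.377
S = 1000/(25300/393) − 10 = 1400/253 in ≈ 5.534 in
Ia = 0.2·(1400/253) = 280/253 in ≈ 1.107 in

S = 1400/253 in ≈ 5.534 in; Ia = 280/253 in ≈ 1.107 in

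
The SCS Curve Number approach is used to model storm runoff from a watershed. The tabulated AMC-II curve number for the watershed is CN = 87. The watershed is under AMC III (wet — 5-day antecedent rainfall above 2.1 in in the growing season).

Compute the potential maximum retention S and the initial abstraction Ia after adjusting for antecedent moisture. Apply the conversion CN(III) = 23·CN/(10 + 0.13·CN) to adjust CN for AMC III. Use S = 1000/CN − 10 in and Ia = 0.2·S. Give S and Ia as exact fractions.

Wet (AMC III): CN(III) = 23·87/(10 + 0.13·87) = 2001/(2131/100) = 200100/2131 ≈ 93.900
S = 1000/(200100/2131) − 10 = 1300/2001 in ≈ 0.650 in
Ia = 0.2·(1300/2001) = 260/2001 in ≈ 0.130 in

S = 1300/2001 in ≈ 0.650 in; Ia = 260/2001 in ≈ 0.130 in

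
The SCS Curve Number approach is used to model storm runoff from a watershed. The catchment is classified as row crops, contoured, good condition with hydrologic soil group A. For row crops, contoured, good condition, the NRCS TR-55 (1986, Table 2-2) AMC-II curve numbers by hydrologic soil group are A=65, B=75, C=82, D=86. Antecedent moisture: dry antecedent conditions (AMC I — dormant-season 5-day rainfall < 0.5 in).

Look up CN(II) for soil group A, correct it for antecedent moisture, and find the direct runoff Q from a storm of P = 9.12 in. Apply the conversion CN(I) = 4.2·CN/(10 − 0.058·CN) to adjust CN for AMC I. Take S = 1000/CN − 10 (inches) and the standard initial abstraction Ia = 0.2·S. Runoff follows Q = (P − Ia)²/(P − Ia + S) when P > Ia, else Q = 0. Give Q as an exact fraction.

Q = 10214416/4604925 in ≈ 2.218 in

NRCS table: row crops, contoured, good condition, soil group A → CN(II) = 65
Dry (AMC I): CN(I) = 4.2·65/(10 − 0.058·65) = 273/(623/100) = 3900/89 ≈ 43.820
Retention S: 1000/CN − 10 with CN=43.820 → S = 500/39 ≈ 12.821 in
Ia = 0.2·(500/39) = 100/39 in ≈ 2.564 in
Excess rainfall: 9.120 − 2.564 = 6.556 in; P > Ia so Q > 0
Q: (6392/975)² ÷ (18892/975) = 10214416/4604925 in (≈ 2.218 in)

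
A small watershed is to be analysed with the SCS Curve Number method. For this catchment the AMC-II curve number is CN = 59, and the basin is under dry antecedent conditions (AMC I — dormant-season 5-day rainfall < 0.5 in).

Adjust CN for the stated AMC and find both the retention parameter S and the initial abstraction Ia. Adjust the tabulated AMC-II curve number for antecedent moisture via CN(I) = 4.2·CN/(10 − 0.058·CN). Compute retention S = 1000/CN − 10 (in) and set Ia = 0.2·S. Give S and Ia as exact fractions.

Adjust CN=59 to AMC I: 4.2·59/(10 − 0.058·59) → (1239/5) ÷ (3289/500) = 123900/3289 ≈ 37.671
S = 1000/(123900/3289) − 10 = 20500/1239 in ≈ 16.546 in
Ia = 0.2·(20500/1239) = 4100/1239 in ≈ 3.309 in

S = 20500/1239 in ≈ 16.546 in; Ia = 4100/1239 in ≈ 3.309 in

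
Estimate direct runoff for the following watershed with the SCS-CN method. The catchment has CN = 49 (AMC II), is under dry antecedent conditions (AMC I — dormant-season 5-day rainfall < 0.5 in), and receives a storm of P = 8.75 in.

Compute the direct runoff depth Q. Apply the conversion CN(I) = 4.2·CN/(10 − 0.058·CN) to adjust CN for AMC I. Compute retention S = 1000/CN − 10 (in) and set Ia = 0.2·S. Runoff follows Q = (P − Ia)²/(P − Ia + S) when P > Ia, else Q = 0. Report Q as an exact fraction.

Q = 5418405/10757852 in ≈ 0.504 in

CN(I) from CN(II)=49: (4.2·49)/(10 − 0.058·49) = 34300/1193 ≈ 28.751
Max retention: S = 1000/(34300/1193) − 10 = 8500/343 in (≈ 24.781 in)
Initial abstraction Ia = S/5 = (8500/343)/5 = 1700/343 ≈ 4.956 in
P − Ia = 8.750 − 4.956 = 5205/1372 ≈ 3.794 in (> 0, runoff occurs)
Q = (5205/1372)²/((5205/1372) + 8500/343) = (27092025/1882384)/(39205/1372) = 5418405/10757852 in ≈ 0.504 in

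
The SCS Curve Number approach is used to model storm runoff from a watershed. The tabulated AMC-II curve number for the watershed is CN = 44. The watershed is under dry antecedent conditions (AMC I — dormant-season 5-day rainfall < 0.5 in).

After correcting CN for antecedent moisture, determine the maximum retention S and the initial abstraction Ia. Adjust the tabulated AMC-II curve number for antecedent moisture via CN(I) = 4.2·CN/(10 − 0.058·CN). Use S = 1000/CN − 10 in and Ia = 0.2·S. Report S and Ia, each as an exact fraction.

S = 1000/33 in ≈ 30.303 in; Ia = 200/33 in ≈ 6.061 in

Dry (AMC I): CN(I) = 4.2·44/(10 − 0.058·44) = (924/5)/(931/125) = 3300/133 ≈ 24.812
S = 1000/(3300/133) − 10 = 1000/33 in ≈ 30.303 in
Ia = 0.2S: 0.2·30.303 = 6.061 in (exactly 200/33)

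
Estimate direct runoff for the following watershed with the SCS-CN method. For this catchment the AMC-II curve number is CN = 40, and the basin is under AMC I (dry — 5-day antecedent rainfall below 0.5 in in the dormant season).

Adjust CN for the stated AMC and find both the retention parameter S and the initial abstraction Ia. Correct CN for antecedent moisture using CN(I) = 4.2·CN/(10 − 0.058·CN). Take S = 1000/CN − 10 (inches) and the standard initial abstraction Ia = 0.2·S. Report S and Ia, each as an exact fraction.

S = 250/7 in ≈ 35.714 in; Ia = 50/7 in ≈ 7.143 in

CN(I) from CN(II)=40: (4.2·40)/(10 − 0.058·40) = 175/8 ≈ 21.875
Max retention: S = 1000/(175/8) − 10 = 250/7 in (≈ 35.714 in)
Initial abstraction Ia = S/5 = (250/7)/5 = 50/7 ≈ 7.143 in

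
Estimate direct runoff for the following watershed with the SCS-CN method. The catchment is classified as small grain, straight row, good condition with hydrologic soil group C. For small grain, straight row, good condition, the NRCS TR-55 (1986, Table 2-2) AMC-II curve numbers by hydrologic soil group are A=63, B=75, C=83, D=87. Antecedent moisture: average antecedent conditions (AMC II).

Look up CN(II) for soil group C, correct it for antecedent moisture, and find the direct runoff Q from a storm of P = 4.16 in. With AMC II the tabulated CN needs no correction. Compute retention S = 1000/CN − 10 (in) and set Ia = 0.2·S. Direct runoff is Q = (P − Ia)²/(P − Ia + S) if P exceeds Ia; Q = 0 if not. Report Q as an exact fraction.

NRCS table: small grain, straight row, good condition, soil group C → CN(II) = 83
AMC II — tabulated CN = 83 applies directly.
Max retention: S = 1000/83 − 10 = 170/83 in (≈ 2.048 in)
Ia = 0.2S: 0.2·2.048 = 0.410 in (exactly 34/83)
Excess rainfall: 4.160 − 0.410 = 3.750 in; P > Ia so Q > 0
Q: (7782/2075)² ÷ (12032/2075) = 15139881/6241600 in (≈ 2.426 in)

Q = 15139881/6241600 in ≈ 2.426 in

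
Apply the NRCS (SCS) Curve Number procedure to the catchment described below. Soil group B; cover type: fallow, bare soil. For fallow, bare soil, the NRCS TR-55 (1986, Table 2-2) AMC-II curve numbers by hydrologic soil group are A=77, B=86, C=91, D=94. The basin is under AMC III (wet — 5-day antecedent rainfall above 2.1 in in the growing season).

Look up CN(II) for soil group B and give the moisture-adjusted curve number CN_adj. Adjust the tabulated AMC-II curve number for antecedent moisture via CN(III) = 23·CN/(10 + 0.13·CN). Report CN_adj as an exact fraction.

CN_adj = 98900/1059 ≈ 93.390

NRCS table: fallow, bare soil, soil group B → CN(II) = 86
Adjust CN=86 to AMC III: 23·86/(10 + 0.13·86) → 1978 ÷ (1059/50) = 98900/1059 ≈ 93.390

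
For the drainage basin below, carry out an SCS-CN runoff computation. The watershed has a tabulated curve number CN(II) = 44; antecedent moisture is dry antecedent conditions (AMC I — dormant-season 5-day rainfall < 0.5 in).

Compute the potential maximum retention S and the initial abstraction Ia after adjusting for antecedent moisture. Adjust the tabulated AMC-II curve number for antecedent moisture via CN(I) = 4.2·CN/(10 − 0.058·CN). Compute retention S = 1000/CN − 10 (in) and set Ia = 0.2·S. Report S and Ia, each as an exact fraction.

Dry (AMC I): CN(I) = 4.2·44/(10 − 0.058·44) = (924/5)/(931/125) = 3300/133 ≈ 24.812
S = 1000/(3300/133) − 10 = 1000/33 in ≈ 30.303 in
Ia = 0.2·(1000/33) = 200/33 in ≈ 6.061 in

S = 1000/33 in ≈ 30.303 in; Ia = 200/33 in ≈ 6.061 in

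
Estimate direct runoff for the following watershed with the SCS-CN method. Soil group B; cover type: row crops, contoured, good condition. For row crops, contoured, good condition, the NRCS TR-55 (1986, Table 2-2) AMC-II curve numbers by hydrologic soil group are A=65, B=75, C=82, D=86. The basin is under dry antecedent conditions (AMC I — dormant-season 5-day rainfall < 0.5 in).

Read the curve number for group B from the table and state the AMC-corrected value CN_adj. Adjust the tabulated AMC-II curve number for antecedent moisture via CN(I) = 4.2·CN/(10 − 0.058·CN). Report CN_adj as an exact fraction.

CN_adj = 6300/113 ≈ 55.752

NRCS table: row crops, contoured, good condition, soil group B → CN(II) = 75
CN(I) from CN(II)=75: (4.2·75)/(10 − 0.058·75) = 6300/113 ≈ 55.752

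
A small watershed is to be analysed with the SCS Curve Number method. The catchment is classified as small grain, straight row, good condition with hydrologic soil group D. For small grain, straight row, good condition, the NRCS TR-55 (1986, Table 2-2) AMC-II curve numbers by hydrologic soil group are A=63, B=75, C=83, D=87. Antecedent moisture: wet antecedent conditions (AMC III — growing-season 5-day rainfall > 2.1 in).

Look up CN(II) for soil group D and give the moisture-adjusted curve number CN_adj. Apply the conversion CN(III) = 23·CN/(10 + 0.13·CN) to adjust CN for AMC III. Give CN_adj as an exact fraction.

CN_adj = 200100/2131 ≈ 93.900

NRCS table: small grain, straight row, good condition, soil group D → CN(II) = 87
Wet (AMC III): CN(III) = 23·87/(10 + 0.13·87) = 2001/(2131/100) = 200100/2131 ≈ 93.900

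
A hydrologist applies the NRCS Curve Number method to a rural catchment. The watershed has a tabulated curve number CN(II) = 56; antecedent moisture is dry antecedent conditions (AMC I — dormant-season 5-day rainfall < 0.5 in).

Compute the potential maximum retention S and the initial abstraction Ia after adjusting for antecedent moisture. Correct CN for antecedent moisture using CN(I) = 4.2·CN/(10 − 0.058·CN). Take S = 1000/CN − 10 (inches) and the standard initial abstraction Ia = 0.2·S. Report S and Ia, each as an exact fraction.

S = 2750/147 in ≈ 18.707 in; Ia = 550/147 in ≈ 3.741 in

CN(I) from CN(II)=56: (4.2·56)/(10 − 0.058·56) = 7350/211 ≈ 34.834
Retention S: 1000/CN − 10 with CN=34.834 → S = 2750/147 ≈ 18.707 in
Ia = 0.2·(2750/147) = 550/147 in ≈ 3.741 in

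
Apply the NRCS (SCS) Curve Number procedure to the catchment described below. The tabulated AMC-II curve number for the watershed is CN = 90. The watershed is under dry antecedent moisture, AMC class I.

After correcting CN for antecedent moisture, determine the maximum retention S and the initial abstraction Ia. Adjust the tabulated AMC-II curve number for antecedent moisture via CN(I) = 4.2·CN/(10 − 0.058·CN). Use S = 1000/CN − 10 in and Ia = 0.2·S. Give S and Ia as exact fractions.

S = 500/189 in ≈ 2.646 in; Ia = 100/189 in ≈ 0.529 in

Dry (AMC I): CN(I) = 4.2·90/(10 − 0.058·90) = 378/(239/50) = 18900/239 ≈ 79.079
Retention S: 1000/CN − 10 with CN=79.079 → S = 500/189 ≈ 2.646 in
Initial abstraction Ia = S/5 = (500/189)/5 = 100/189 ≈ 0.529 in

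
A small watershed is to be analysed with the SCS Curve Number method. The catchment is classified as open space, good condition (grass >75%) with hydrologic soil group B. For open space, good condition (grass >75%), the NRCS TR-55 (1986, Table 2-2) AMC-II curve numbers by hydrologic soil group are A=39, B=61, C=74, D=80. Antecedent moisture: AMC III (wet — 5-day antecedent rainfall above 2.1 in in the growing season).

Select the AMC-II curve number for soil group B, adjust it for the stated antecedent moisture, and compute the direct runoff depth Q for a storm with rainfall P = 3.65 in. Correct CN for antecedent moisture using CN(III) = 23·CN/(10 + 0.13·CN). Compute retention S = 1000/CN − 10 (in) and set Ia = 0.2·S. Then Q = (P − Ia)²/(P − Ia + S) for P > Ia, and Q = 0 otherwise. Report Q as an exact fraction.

NRCS table: open space, good condition (grass >75%), soil group B → CN(II) = 61
Adjust CN=61 to AMC III: 23·61/(10 + 0.13·61) → 1403 ÷ (1793/100) = 140300/1793 ≈ 78.249
S = 1000/(140300/1793) − 10 = 3900/1403 in ≈ 2.780 in
Initial abstraction Ia = S/5 = (3900/1403)/5 = 780/1403 ≈ 0.556 in
Excess rainfall: 3.650 − 0.556 = 3.094 in; P > Ia so Q > 0
Q = (86819/28060)²/((86819/28060) + 3900/1403) = (7537538761/787363600)/(164819/28060) = 7537538761/4624821140 in ≈ 1.630 in

Q = 7537538761/4624821140 in ≈ 1.630 in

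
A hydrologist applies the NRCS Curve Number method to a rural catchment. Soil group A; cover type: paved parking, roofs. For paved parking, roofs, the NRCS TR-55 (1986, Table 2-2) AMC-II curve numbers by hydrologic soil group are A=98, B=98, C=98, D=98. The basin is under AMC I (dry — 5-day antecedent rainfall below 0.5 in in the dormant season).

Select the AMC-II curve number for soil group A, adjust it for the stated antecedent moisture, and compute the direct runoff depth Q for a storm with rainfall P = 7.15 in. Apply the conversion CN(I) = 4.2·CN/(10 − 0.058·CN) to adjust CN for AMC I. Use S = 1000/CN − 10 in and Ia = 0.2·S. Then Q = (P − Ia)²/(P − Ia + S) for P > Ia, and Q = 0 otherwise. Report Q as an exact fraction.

Q = 21067651609/3192925260 in ≈ 6.598 in

NRCS table: paved parking, roofs, soil group A → CN(II) = 98
CN(I) from CN(II)=98: (4.2·98)/(10 − 0.058·98) = 102900/1079 ≈ 95.366
S = 1000/(102900/1079) − 10 = 500/1029 in ≈ 0.486 in
Ia = 0.2S: 0.2·0.486 = 0.097 in (exactly 100/1029)
P − Ia = 7.150 − 0.097 = 145147/20580 ≈ 7.053 in (> 0, runoff occurs)
Q: (145147/20580)² ÷ (155147/20580) = 21067651609/3192925260 in (≈ 6.598 in)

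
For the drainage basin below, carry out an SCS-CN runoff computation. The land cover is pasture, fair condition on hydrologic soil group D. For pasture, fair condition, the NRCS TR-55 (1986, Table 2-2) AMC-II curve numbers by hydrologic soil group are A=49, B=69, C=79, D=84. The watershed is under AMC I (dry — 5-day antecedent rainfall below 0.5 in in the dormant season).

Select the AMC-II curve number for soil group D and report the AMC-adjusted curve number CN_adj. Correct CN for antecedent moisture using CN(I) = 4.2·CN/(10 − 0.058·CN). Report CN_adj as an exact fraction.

NRCS table: pasture, fair condition, soil group D → CN(II) = 84
Dry (AMC I): CN(I) = 4.2·84/(10 − 0.058·84) = (1764/5)/(641/125) = 44100/641 ≈ 68.799

CN_adj = 44100/641 ≈ 68.799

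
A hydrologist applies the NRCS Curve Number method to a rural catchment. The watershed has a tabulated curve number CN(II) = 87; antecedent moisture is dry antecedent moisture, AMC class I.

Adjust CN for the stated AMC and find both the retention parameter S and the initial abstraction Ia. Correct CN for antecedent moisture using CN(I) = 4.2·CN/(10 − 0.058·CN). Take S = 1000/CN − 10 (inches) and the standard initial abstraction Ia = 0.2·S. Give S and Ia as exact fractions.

S = 6500/1827 in ≈ 3.558 in; Ia = 1300/1827 in ≈ 0.712 in

Adjust CN=87 to AMC I: 4.2·87/(10 − 0.058·87) → (1827/5) ÷ (2477/500) = 182700/2477 ≈ 73.759
S = 1000/(182700/2477) − 10 = 6500/1827 in ≈ 3.558 in
Ia = 0.2S: 0.2·3.558 = 0.712 in (exactly 1300/1827)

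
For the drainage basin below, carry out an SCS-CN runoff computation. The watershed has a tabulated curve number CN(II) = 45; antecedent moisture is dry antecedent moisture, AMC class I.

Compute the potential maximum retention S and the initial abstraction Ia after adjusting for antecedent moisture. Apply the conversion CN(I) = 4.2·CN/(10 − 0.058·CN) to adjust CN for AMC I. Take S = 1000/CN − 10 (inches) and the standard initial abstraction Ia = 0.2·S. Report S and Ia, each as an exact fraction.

S = 5500/189 in ≈ 29.101 in; Ia = 1100/189 in ≈ 5.820 in

Adjust CN=45 to AMC I: 4.2·45/(10 − 0.058·45) → 189 ÷ (739/100) = 18900/739 ≈ 25.575
Max retention: S = 1000/(18900/739) − 10 = 5500/189 in (≈ 29.101 in)
Initial abstraction Ia = S/5 = (5500/189)/5 = 1100/189 ≈ 5.820 in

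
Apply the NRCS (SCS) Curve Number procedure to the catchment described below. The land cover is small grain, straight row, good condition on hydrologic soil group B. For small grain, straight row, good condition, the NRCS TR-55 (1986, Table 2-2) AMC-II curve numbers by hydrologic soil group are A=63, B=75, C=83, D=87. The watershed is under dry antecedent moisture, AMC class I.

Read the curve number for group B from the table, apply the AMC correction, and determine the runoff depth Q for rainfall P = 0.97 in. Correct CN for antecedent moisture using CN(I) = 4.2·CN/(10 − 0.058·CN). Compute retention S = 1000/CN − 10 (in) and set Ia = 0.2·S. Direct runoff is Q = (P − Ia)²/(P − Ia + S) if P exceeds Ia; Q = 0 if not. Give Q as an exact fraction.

NRCS table: small grain, straight row, good condition, soil group B → CN(II) = 75
CN(I) from CN(II)=75: (4.2·75)/(10 − 0.058·75) = 6300/113 ≈ 55.752
Max retention: S = 1000/(6300/113) − 10 = 500/63 in (≈ 7.937 in)
Ia = 0.2S: 0.2·7.937 = 1.587 in (exactly 100/63)
P = 0.970 ≤ Ia = 1.587 in: entire storm abstracted, Q = 0.

Q = 0 in ≈ 0.000 in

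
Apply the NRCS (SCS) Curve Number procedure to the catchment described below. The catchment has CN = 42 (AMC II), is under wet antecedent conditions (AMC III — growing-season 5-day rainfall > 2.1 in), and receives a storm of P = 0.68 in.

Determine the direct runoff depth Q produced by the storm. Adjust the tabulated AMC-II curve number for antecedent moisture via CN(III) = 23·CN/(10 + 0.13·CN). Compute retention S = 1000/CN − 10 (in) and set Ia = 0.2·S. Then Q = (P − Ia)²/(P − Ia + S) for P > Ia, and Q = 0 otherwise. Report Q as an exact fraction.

Q = 0 in ≈ 0.000 in

CN(III) from CN(II)=42: (23·42)/(10 + 0.13·42) = 48300/773 ≈ 62.484
Max retention: S = 1000/(48300/773) − 10 = 2900/483 in (≈ 6.004 in)
Ia = 0.2·(2900/483) = 580/483 in ≈ 1.201 in
P = 0.680 ≤ Ia = 1.201 in: entire storm abstracted, Q = 0.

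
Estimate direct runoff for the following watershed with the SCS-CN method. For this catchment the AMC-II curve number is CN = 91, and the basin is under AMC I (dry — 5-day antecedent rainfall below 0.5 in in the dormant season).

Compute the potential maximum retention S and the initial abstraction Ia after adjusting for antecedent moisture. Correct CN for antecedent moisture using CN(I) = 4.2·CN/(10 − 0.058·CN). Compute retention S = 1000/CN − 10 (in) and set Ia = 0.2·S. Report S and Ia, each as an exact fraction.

CN(I) from CN(II)=91: (4.2·91)/(10 − 0.058·91) = 63700/787 ≈ 80.940
S = 1000/(63700/787) − 10 = 1500/637 in ≈ 2.355 in
Ia = 0.2·(1500/637) = 300/637 in ≈ 0.471 in

S = 1500/637 in ≈ 2.355 in; Ia = 300/637 in ≈ 0.471 in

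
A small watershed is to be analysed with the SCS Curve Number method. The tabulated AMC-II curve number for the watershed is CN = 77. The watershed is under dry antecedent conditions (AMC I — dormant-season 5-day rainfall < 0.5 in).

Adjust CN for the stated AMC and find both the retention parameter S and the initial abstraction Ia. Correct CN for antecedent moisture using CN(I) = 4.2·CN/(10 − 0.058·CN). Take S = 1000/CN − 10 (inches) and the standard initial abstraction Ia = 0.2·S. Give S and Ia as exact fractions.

S = 11500/1617 in ≈ 7.112 in; Ia = 2300/1617 in ≈ 1.422 in

CN(I) from CN(II)=77: (4.2·77)/(10 − 0.058·77) = 161700/2767 ≈ 58.439
S = 1000/(161700/2767) − 10 = 11500/1617 in ≈ 7.112 in
Ia = 0.2S: 0.2·7.112 = 1.422 in (exactly 2300/1617)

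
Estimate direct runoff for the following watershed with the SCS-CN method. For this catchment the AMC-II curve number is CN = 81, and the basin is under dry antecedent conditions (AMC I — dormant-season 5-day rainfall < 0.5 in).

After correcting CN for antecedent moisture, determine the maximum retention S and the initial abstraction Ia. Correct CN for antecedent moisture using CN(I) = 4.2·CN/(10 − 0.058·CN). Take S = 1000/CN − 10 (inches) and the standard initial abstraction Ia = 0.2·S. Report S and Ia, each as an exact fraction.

S = 9500/1701 in ≈ 5.585 in; Ia = 1900/1701 in ≈ 1.117 in

CN(I) from CN(II)=81: (4.2·81)/(10 − 0.058·81) = 170100/2651 ≈ 64.164
Max retention: S = 1000/(170100/2651) − 10 = 9500/1701 in (≈ 5.585 in)
Ia = 0.2·(9500/1701) = 1900/1701 in ≈ 1.117 in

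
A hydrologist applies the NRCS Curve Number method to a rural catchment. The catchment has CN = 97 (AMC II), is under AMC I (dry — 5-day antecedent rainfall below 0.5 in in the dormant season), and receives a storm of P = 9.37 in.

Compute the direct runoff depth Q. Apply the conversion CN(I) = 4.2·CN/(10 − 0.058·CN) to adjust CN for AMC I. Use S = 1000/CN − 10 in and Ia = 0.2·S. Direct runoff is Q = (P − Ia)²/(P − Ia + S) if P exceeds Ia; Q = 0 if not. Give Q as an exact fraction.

Q = 392155245729/45915541700 in ≈ 8.541 in

CN(I) from CN(II)=97: (4.2·97)/(10 − 0.058·97) = 67900/729 ≈ 93.141
Max retention: S = 1000/(67900/729) − 10 = 500/679 in (≈ 0.736 in)
Initial abstraction Ia = S/5 = (500/679)/5 = 100/679 ≈ 0.147 in
Since P=9.370 > Ia=0.147: effective rainfall P−Ia = 626223/67900 in
Q: (626223/67900)² ÷ (676223/67900) = 392155245729/45915541700 in (≈ 8.541 in)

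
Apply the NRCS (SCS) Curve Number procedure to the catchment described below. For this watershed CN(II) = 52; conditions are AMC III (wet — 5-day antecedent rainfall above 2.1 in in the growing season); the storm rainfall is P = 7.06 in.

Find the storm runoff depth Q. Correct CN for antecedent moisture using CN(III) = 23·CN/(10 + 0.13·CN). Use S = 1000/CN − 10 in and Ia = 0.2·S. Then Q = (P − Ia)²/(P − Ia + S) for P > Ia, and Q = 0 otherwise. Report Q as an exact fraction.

Adjust CN=52 to AMC III: 23·52/(10 + 0.13·52) → 1196 ÷ (419/25) = 29900/419 ≈ 71.360
Retention S: 1000/CN − 10 with CN=71.360 → S = 1200/299 ≈ 4.013 in
Ia = 0.2S: 0.2·4.013 = 0.803 in (exactly 240/299)
P − Ia = 7.060 − 0.803 = 93547/14950 ≈ 6.257 in (> 0, runoff occurs)
Q: (93547/14950)² ÷ (153547/14950) = 8751041209/2295527650 in (≈ 3.812 in)

Q = 8751041209/2295527650 in ≈ 3.812 in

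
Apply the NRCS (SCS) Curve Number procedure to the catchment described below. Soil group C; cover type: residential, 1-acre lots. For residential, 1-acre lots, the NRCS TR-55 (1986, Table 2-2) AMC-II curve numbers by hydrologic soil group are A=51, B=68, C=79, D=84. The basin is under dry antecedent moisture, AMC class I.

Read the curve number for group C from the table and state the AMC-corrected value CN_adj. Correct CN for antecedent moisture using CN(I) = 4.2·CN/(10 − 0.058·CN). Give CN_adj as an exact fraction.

NRCS table: residential, 1-acre lots, soil group C → CN(II) = 79
Dry (AMC I): CN(I) = 4.2·79/(10 − 0.058·79) = (1659/5)/(2709/500) = 7900/129 ≈ 61.240

CN_adj = 7900/129 ≈ 61.240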